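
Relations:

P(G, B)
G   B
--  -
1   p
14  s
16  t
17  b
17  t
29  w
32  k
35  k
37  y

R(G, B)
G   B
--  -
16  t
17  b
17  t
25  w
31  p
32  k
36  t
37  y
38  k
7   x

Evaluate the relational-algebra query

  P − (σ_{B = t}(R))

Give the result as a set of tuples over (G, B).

{(1, p), (14, s), (17, b), (29, w), (32, k), (35, k), (37, y)}

σ[B = t]: keep tuples satisfying B = t → {(16, t), (17, t), (36, t)}
Difference: {(1, p), (14, s), (16, t), (17, b), (17, t), (29, w), (32, k), (35, k), (37, y)} with {(16, t), (17, t), (36, t)} → {(1, p), (14, s), (17, b), (29, w), (32, k), (35, k), (37, y)}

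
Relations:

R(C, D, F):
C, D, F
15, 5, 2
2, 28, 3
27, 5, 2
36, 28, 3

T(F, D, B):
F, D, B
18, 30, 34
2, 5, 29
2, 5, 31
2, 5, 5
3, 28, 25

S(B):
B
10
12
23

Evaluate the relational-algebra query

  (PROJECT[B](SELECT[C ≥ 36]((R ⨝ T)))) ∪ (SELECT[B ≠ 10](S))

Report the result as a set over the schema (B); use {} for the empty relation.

{12, 23, 25}

R ⋈ T (natural join on D, F): {(15, 5, 2, 29), (15, 5, 2, 31), (15, 5, 2, 5), (2, 28, 3, 25), (27, 5, 2, 29), (27, 5, 2, 31), (27, 5, 2, 5), (36, 28, 3, 25)}
Filtering on C ≥ 36 leaves {(36, 28, 3, 25)}.
π[B]: project onto (B) → {25}
Filtering on B ≠ 10 leaves {12, 23}.
Union: {25} with {12, 23} → {12, 23, 25}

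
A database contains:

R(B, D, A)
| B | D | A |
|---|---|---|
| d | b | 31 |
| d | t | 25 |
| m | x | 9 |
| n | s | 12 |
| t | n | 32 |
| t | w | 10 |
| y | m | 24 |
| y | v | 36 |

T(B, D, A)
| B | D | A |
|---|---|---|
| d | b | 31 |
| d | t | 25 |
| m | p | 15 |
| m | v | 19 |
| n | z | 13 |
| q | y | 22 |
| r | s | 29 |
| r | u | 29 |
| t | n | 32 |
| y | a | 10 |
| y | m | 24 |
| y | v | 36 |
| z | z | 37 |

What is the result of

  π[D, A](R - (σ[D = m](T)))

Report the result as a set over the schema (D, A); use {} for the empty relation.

σ[D = m]: keep tuples satisfying D = m → {(y, m, 24)}
Set difference of the two operands is {(d, b, 31), (d, t, 25), (m, x, 9), (n, s, 12), (t, n, 32), (t, w, 10), (y, v, 36)}.
Projecting to D, A: {(b, 31), (n, 32), (s, 12), (t, 25), (v, 36), (w, 10), (x, 9)}

{(b, 31), (n, 32), (s, 12), (t, 25), (v, 36), (w, 10), (x, 9)}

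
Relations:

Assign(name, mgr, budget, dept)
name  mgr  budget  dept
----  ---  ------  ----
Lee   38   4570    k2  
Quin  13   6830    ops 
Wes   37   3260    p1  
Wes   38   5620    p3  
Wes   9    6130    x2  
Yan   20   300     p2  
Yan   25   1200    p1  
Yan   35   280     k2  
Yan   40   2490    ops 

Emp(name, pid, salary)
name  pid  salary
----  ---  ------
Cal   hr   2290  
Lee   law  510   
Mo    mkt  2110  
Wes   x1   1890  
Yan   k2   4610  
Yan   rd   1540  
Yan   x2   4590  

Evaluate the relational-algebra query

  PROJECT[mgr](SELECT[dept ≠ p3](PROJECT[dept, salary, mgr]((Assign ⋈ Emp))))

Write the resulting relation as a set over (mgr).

Assign ⋈ Emp (natural join on name): {(Lee, 38, 4570, k2, law, 510), (Wes, 37, 3260, p1, x1, 1890), (Wes, 38, 5620, p3, x1, 1890), (Wes, 9, 6130, x2, x1, 1890), (Yan, 20, 300, p2, k2, 4610), (Yan, 20, 300, p2, rd, 1540), (Yan, 20, 300, p2, x2, 4590), (Yan, 25, 1200, p1, k2, 4610), (Yan, 25, 1200, p1, rd, 1540), (Yan, 25, 1200, p1, x2, 4590), (Yan, 35, 280, k2, k2, 4610), (Yan, 35, 280, k2, rd, 1540), (Yan, 35, 280, k2, x2, 4590), (Yan, 40, 2490, ops, k2, 4610), (Yan, 40, 2490, ops, rd, 1540), (Yan, 40, 2490, ops, x2, 4590)}
π[dept, salary, mgr]: project onto (dept, salary, mgr) → {(k2, 1540, 35), (k2, 4590, 35), (k2, 4610, 35), (k2, 510, 38), (ops, 1540, 40), (ops, 4590, 40), (ops, 4610, 40), (p1, 1540, 25), (p1, 1890, 37), (p1, 4590, 25), (p1, 4610, 25), (p2, 1540, 20), (p2, 4590, 20), (p2, 4610, 20), (p3, 1890, 38), (x2, 1890, 9)}
Selection dept ≠ p3: {(k2, 1540, 35), (k2, 4590, 35), (k2, 4610, 35), (k2, 510, 38), (ops, 1540, 40), (ops, 4590, 40), (ops, 4610, 40), (p1, 1540, 25), (p1, 1890, 37), (p1, 4590, 25), (p1, 4610, 25), (p2, 1540, 20), (p2, 4590, 20), (p2, 4610, 20), (x2, 1890, 9)}
π[mgr]: project onto (mgr) (8 duplicate(s) eliminated) → {20, 25, 35, 37, 38, 40, 9}

{20, 25, 35, 37, 38, 40, 9}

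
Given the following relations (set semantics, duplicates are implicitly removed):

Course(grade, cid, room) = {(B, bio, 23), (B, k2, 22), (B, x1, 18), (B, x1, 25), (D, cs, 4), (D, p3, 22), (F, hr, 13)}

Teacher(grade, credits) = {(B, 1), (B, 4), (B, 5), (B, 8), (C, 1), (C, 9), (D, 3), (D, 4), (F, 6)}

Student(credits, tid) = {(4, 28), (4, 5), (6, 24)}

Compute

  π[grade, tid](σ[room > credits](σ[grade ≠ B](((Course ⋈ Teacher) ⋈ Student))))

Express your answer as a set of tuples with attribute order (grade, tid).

{(D, 28), (D, 5), (F, 24)}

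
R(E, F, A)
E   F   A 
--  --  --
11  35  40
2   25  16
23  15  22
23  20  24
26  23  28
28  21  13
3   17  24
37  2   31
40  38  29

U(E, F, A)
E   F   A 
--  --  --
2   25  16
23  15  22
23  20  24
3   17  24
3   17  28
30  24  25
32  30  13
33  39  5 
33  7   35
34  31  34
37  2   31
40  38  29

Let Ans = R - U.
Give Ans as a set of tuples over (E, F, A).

{(11, 35, 40), (26, 23, 28), (28, 21, 13)}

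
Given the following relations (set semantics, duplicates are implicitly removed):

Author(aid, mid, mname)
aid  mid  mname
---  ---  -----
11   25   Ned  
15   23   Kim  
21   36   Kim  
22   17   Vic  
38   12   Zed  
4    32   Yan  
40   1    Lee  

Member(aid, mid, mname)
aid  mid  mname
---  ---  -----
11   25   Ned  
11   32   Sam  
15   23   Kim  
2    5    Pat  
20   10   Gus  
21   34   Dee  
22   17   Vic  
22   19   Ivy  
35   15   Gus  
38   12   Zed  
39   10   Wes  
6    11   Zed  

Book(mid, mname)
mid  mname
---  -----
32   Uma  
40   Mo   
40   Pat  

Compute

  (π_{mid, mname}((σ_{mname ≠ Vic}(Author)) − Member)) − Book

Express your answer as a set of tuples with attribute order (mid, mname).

Selection mname ≠ Vic: {(11, 25, Ned), (15, 23, Kim), (21, 36, Kim), (38, 12, Zed), (4, 32, Yan), (40, 1, Lee)}
Difference: {(11, 25, Ned), (15, 23, Kim), (21, 36, Kim), (38, 12, Zed), (4, 32, Yan), (40, 1, Lee)} with {(11, 25, Ned), (11, 32, Sam), (15, 23, Kim), (2, 5, Pat), (20, 10, Gus), (21, 34, Dee), (22, 17, Vic), (22, 19, Ivy), (35, 15, Gus), (38, 12, Zed), (39, 10, Wes), (6, 11, Zed)} → {(21, 36, Kim), (4, 32, Yan), (40, 1, Lee)}
Keep only column(s) mid, mname: {(1, Lee), (32, Yan), (36, Kim)}
Difference: {(1, Lee), (32, Yan), (36, Kim)} with {(32, Uma), (40, Mo), (40, Pat)} → {(1, Lee), (32, Yan), (36, Kim)}

{(1, Lee), (32, Yan), (36, Kim)}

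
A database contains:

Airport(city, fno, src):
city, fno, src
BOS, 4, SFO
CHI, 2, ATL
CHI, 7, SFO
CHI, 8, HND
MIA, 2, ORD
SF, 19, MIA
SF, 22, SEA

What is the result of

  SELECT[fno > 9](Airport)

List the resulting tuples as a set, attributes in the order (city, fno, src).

{(SF, 19, MIA), (SF, 22, SEA)}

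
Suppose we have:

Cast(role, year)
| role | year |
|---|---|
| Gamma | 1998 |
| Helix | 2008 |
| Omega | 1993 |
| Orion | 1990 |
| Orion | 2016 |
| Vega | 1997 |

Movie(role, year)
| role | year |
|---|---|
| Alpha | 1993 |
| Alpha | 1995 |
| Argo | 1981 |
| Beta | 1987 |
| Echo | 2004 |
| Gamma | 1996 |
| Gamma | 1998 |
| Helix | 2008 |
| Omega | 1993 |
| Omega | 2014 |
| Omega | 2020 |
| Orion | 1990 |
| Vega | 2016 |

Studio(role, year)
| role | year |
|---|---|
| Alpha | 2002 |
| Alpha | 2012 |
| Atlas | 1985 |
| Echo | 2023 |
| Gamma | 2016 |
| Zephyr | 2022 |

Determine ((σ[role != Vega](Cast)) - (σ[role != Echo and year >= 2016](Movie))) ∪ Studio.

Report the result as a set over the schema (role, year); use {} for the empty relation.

{(Alpha, 2002), (Alpha, 2012), (Atlas, 1985), (Echo, 2023), (Gamma, 1998), (Gamma, 2016), (Helix, 2008), (Omega, 1993), (Orion, 1990), (Orion, 2016), (Zephyr, 2022)}

σ[role != Vega]: keep tuples satisfying role != Vega → {(Gamma, 1998), (Helix, 2008), (Omega, 1993), (Orion, 1990), (Orion, 2016)}
σ[role != Echo and year >= 2016]: keep tuples satisfying role != Echo and year >= 2016 → {(Omega, 2020), (Vega, 2016)}
Taking the difference: {(Gamma, 1998), (Helix, 2008), (Omega, 1993), (Orion, 1990), (Orion, 2016)}
Taking the union: {(Alpha, 2002), (Alpha, 2012), (Atlas, 1985), (Echo, 2023), (Gamma, 1998), (Gamma, 2016), (Helix, 2008), (Omega, 1993), (Orion, 1990), (Orion, 2016), (Zephyr, 2022)}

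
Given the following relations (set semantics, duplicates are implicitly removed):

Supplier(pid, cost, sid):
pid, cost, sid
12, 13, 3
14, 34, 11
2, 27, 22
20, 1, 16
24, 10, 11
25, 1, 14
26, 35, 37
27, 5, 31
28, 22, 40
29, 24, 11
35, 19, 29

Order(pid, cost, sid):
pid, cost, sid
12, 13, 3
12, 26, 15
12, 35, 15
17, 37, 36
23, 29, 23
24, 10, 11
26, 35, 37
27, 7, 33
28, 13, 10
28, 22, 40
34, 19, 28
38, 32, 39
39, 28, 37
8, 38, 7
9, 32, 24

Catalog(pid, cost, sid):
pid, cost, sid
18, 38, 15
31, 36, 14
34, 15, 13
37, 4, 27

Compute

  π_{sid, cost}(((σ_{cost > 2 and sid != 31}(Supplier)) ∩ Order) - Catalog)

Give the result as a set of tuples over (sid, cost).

{(11, 10), (3, 13), (37, 35), (40, 22)}

Apply σ_{cost > 2 and sid != 31}; surviving tuples: {(12, 13, 3), (14, 34, 11), (2, 27, 22), (24, 10, 11), (26, 35, 37), (28, 22, 40), (29, 24, 11), (35, 19, 29)}
Intersection: {(12, 13, 3), (14, 34, 11), (2, 27, 22), (24, 10, 11), (26, 35, 37), (28, 22, 40), (29, 24, 11), (35, 19, 29)} with {(12, 13, 3), (12, 26, 15), (12, 35, 15), (17, 37, 36), (23, 29, 23), (24, 10, 11), (26, 35, 37), (27, 7, 33), (28, 13, 10), (28, 22, 40), (34, 19, 28), (38, 32, 39), (39, 28, 37), (8, 38, 7), (9, 32, 24)} → {(12, 13, 3), (24, 10, 11), (26, 35, 37), (28, 22, 40)}
Difference: {(12, 13, 3), (24, 10, 11), (26, 35, 37), (28, 22, 40)} with {(18, 38, 15), (31, 36, 14), (34, 15, 13), (37, 4, 27)} → {(12, 13, 3), (24, 10, 11), (26, 35, 37), (28, 22, 40)}
Keep only column(s) sid, cost: {(11, 10), (3, 13), (37, 35), (40, 22)}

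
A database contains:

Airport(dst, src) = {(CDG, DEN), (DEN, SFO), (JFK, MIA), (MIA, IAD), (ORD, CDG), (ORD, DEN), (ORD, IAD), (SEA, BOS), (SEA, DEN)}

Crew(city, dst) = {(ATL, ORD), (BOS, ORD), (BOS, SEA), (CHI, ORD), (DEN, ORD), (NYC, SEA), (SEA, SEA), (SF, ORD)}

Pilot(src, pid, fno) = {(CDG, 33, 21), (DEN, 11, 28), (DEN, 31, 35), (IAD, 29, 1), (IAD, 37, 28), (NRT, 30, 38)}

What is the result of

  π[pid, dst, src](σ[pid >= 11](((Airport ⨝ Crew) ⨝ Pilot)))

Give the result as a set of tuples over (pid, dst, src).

Joining Airport and Crew on dst yields {(ORD, CDG, ATL), (ORD, CDG, BOS), (ORD, CDG, CHI), (ORD, CDG, DEN), (ORD, CDG, SF), (ORD, DEN, ATL), (ORD, DEN, BOS), (ORD, DEN, CHI), (ORD, DEN, DEN), (ORD, DEN, SF), (ORD, IAD, ATL), (ORD, IAD, BOS), (ORD, IAD, CHI), (ORD, IAD, DEN), (ORD, IAD, SF), (SEA, BOS, BOS), (SEA, BOS, NYC), (SEA, BOS, SEA), (SEA, DEN, BOS), (SEA, DEN, NYC), (SEA, DEN, SEA)}.
Joining (Airport ⨝ Crew) and Pilot on src yields {(ORD, CDG, ATL, 33, 21), (ORD, CDG, BOS, 33, 21), (ORD, CDG, CHI, 33, 21), (ORD, CDG, DEN, 33, 21), (ORD, CDG, SF, 33, 21), (ORD, DEN, ATL, 11, 28), (ORD, DEN, ATL, 31, 35), (ORD, DEN, BOS, 11, 28), (ORD, DEN, BOS, 31, 35), (ORD, DEN, CHI, 11, 28), (ORD, DEN, CHI, 31, 35), (ORD, DEN, DEN, 11, 28), (ORD, DEN, DEN, 31, 35), (ORD, DEN, SF, 11, 28), (ORD, DEN, SF, 31, 35), (ORD, IAD, ATL, 29, 1), (ORD, IAD, ATL, 37, 28), (ORD, IAD, BOS, 29, 1), (ORD, IAD, BOS, 37, 28), (ORD, IAD, CHI, 29, 1), (ORD, IAD, CHI, 37, 28), (ORD, IAD, DEN, 29, 1), (ORD, IAD, DEN, 37, 28), (ORD, IAD, SF, 29, 1), (ORD, IAD, SF, 37, 28), (SEA, DEN, BOS, 11, 28), (SEA, DEN, BOS, 31, 35), (SEA, DEN, NYC, 11, 28), (SEA, DEN, NYC, 31, 35), (SEA, DEN, SEA, 11, 28), (SEA, DEN, SEA, 31, 35)}.
Selection pid >= 11: {(ORD, CDG, ATL, 33, 21), (ORD, CDG, BOS, 33, 21), (ORD, CDG, CHI, 33, 21), (ORD, CDG, DEN, 33, 21), (ORD, CDG, SF, 33, 21), (ORD, DEN, ATL, 11, 28), (ORD, DEN, ATL, 31, 35), (ORD, DEN, BOS, 11, 28), (ORD, DEN, BOS, 31, 35), (ORD, DEN, CHI, 11, 28), (ORD, DEN, CHI, 31, 35), (ORD, DEN, DEN, 11, 28), (ORD, DEN, DEN, 31, 35), (ORD, DEN, SF, 11, 28), (ORD, DEN, SF, 31, 35), (ORD, IAD, ATL, 29, 1), (ORD, IAD, ATL, 37, 28), (ORD, IAD, BOS, 29, 1), (ORD, IAD, BOS, 37, 28), (ORD, IAD, CHI, 29, 1), (ORD, IAD, CHI, 37, 28), (ORD, IAD, DEN, 29, 1), (ORD, IAD, DEN, 37, 28), (ORD, IAD, SF, 29, 1), (ORD, IAD, SF, 37, 28), (SEA, DEN, BOS, 11, 28), (SEA, DEN, BOS, 31, 35), (SEA, DEN, NYC, 11, 28), (SEA, DEN, NYC, 31, 35), (SEA, DEN, SEA, 11, 28), (SEA, DEN, SEA, 31, 35)}
Projecting to pid, dst, src (24 duplicate(s) eliminated): {(11, ORD, DEN), (11, SEA, DEN), (29, ORD, IAD), (31, ORD, DEN), (31, SEA, DEN), (33, ORD, CDG), (37, ORD, IAD)}

{(11, ORD, DEN), (11, SEA, DEN), (29, ORD, IAD), (31, ORD, DEN), (31, SEA, DEN), (33, ORD, CDG), (37, ORD, IAD)}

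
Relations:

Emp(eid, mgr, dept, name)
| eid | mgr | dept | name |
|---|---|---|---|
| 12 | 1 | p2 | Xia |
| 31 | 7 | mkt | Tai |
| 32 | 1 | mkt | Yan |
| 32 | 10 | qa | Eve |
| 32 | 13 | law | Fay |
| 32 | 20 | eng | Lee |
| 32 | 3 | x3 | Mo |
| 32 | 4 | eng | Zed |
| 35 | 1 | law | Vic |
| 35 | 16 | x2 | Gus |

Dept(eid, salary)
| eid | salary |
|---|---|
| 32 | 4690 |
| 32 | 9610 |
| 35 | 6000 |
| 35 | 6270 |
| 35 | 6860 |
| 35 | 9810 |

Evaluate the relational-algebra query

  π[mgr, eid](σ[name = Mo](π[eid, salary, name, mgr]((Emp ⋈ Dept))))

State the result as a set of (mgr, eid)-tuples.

{(3, 32)}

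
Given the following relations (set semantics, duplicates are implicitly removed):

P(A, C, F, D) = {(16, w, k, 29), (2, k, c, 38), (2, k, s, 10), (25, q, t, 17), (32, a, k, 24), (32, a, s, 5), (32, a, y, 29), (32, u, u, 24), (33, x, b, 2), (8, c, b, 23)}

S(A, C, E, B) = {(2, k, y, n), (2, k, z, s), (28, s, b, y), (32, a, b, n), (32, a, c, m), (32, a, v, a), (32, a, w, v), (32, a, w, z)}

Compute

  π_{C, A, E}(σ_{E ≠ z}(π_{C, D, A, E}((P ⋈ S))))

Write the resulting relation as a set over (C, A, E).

P ⋈ S (natural join on A, C): {(2, k, c, 38, y, n), (2, k, c, 38, z, s), (2, k, s, 10, y, n), (2, k, s, 10, z, s), (32, a, k, 24, b, n), (32, a, k, 24, c, m), (32, a, k, 24, v, a), (32, a, k, 24, w, v), (32, a, k, 24, w, z), (32, a, s, 5, b, n), (32, a, s, 5, c, m), (32, a, s, 5, v, a), (32, a, s, 5, w, v), (32, a, s, 5, w, z), (32, a, y, 29, b, n), (32, a, y, 29, c, m), (32, a, y, 29, v, a), (32, a, y, 29, w, v), (32, a, y, 29, w, z)}
Keep only column(s) C, D, A, E (3 duplicate(s) eliminated): {(a, 24, 32, b), (a, 24, 32, c), (a, 24, 32, v), (a, 24, 32, w), (a, 29, 32, b), (a, 29, 32, c), (a, 29, 32, v), (a, 29, 32, w), (a, 5, 32, b), (a, 5, 32, c), (a, 5, 32, v), (a, 5, 32, w), (k, 10, 2, y), (k, 10, 2, z), (k, 38, 2, y), (k, 38, 2, z)}
Selection E ≠ z: {(a, 24, 32, b), (a, 24, 32, c), (a, 24, 32, v), (a, 24, 32, w), (a, 29, 32, b), (a, 29, 32, c), (a, 29, 32, v), (a, 29, 32, w), (a, 5, 32, b), (a, 5, 32, c), (a, 5, 32, v), (a, 5, 32, w), (k, 10, 2, y), (k, 38, 2, y)}
Keep only column(s) C, A, E (9 duplicate(s) eliminated): {(a, 32, b), (a, 32, c), (a, 32, v), (a, 32, w), (k, 2, y)}

{(a, 32, b), (a, 32, c), (a, 32, v), (a, 32, w), (k, 2, y)}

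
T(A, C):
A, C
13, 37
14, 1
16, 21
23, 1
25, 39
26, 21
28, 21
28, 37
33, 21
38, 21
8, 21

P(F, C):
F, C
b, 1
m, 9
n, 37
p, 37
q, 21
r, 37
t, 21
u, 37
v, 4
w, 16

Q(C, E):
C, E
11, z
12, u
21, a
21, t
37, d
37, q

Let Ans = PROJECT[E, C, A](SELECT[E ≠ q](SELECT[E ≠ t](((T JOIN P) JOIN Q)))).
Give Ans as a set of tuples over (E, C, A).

{(a, 21, 16), (a, 21, 26), (a, 21, 28), (a, 21, 33), (a, 21, 38), (a, 21, 8), (d, 37, 13), (d, 37, 28)}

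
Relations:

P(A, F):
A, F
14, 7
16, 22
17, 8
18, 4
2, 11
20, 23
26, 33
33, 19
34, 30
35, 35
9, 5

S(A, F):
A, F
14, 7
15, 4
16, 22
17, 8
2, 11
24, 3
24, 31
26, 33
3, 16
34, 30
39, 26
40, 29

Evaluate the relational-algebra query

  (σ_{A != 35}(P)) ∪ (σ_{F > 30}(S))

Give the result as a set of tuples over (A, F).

σ[A != 35]: keep tuples satisfying A != 35 → {(14, 7), (16, 22), (17, 8), (18, 4), (2, 11), (20, 23), (26, 33), (33, 19), (34, 30), (9, 5)}
σ[F > 30]: keep tuples satisfying F > 30 → {(24, 31), (26, 33)}
Taking the union: {(14, 7), (16, 22), (17, 8), (18, 4), (2, 11), (20, 23), (24, 31), (26, 33), (33, 19), (34, 30), (9, 5)}

{(14, 7), (16, 22), (17, 8), (18, 4), (2, 11), (20, 23), (24, 31), (26, 33), (33, 19), (34, 30), (9, 5)}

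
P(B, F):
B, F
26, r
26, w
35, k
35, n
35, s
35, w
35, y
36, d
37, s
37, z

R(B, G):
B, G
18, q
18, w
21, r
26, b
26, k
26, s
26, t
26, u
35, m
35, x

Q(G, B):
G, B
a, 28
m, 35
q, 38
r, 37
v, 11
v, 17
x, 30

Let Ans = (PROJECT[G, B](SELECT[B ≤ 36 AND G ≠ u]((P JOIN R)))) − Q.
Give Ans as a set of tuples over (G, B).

{(b, 26), (k, 26), (s, 26), (t, 26), (x, 35)}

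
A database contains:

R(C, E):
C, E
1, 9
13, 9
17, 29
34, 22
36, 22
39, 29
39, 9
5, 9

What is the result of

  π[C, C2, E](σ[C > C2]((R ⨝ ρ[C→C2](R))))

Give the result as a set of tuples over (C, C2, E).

ρ[C→C2]: schema becomes (C2, E); tuples unchanged.
Natural join on E: {(1, 9, 1), (1, 9, 13), (1, 9, 39), (1, 9, 5), (13, 9, 1), (13, 9, 13), (13, 9, 39), (13, 9, 5), (17, 29, 17), (17, 29, 39), (34, 22, 34), (34, 22, 36), (36, 22, 34), (36, 22, 36), (39, 29, 17), (39, 29, 39), (39, 9, 1), (39, 9, 13), (39, 9, 39), (39, 9, 5), (5, 9, 1), (5, 9, 13), (5, 9, 39), (5, 9, 5)}
Selection C > C2: {(13, 9, 1), (13, 9, 5), (36, 22, 34), (39, 29, 17), (39, 9, 1), (39, 9, 13), (39, 9, 5), (5, 9, 1)}
Keep only column(s) C, C2, E: {(13, 1, 9), (13, 5, 9), (36, 34, 22), (39, 1, 9), (39, 13, 9), (39, 17, 29), (39, 5, 9), (5, 1, 9)}

{(13, 1, 9), (13, 5, 9), (36, 34, 22), (39, 1, 9), (39, 13, 9), (39, 17, 29), (39, 5, 9), (5, 1, 9)}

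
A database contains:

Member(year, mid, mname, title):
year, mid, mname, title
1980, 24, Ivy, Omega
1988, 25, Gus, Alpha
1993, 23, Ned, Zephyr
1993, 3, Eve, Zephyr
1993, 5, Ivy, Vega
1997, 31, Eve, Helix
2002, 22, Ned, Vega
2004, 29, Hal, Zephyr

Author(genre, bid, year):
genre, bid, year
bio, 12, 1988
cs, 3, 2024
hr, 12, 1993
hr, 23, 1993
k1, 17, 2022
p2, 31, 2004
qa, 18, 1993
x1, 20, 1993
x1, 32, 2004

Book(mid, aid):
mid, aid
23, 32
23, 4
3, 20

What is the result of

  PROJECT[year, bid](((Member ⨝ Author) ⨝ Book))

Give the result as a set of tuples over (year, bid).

Member ⋈ Author (natural join on year): {(1988, 25, Gus, Alpha, bio, 12), (1993, 23, Ned, Zephyr, hr, 12), (1993, 23, Ned, Zephyr, hr, 23), (1993, 23, Ned, Zephyr, qa, 18), (1993, 23, Ned, Zephyr, x1, 20), (1993, 3, Eve, Zephyr, hr, 12), (1993, 3, Eve, Zephyr, hr, 23), (1993, 3, Eve, Zephyr, qa, 18), (1993, 3, Eve, Zephyr, x1, 20), (1993, 5, Ivy, Vega, hr, 12), (1993, 5, Ivy, Vega, hr, 23), (1993, 5, Ivy, Vega, qa, 18), (1993, 5, Ivy, Vega, x1, 20), (2004, 29, Hal, Zephyr, p2, 31), (2004, 29, Hal, Zephyr, x1, 32)}
(Member ⨝ Author) ⋈ Book (natural join on mid): {(1993, 23, Ned, Zephyr, hr, 12, 32), (1993, 23, Ned, Zephyr, hr, 12, 4), (1993, 23, Ned, Zephyr, hr, 23, 32), (1993, 23, Ned, Zephyr, hr, 23, 4), (1993, 23, Ned, Zephyr, qa, 18, 32), (1993, 23, Ned, Zephyr, qa, 18, 4), (1993, 23, Ned, Zephyr, x1, 20, 32), (1993, 23, Ned, Zephyr, x1, 20, 4), (1993, 3, Eve, Zephyr, hr, 12, 20), (1993, 3, Eve, Zephyr, hr, 23, 20), (1993, 3, Eve, Zephyr, qa, 18, 20), (1993, 3, Eve, Zephyr, x1, 20, 20)}
Projecting to year, bid (8 duplicate(s) eliminated): {(1993, 12), (1993, 18), (1993, 20), (1993, 23)}

{(1993, 12), (1993, 18), (1993, 20), (1993, 23)}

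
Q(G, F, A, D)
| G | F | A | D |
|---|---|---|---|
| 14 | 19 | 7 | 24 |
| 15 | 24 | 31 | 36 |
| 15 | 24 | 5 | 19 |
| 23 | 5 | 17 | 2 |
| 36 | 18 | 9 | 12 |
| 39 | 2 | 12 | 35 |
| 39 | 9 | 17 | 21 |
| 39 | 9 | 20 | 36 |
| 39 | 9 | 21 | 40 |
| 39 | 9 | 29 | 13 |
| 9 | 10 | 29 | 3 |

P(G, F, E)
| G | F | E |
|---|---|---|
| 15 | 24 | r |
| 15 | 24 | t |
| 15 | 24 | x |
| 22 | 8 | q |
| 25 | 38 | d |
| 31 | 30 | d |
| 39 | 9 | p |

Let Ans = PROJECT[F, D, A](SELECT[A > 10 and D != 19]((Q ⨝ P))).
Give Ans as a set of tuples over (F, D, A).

{(24, 36, 31), (9, 13, 29), (9, 21, 17), (9, 36, 20), (9, 40, 21)}

Q ⋈ P (natural join on G, F): {(15, 24, 31, 36, r), (15, 24, 31, 36, t), (15, 24, 31, 36, x), (15, 24, 5, 19, r), (15, 24, 5, 19, t), (15, 24, 5, 19, x), (39, 9, 17, 21, p), (39, 9, 20, 36, p), (39, 9, 21, 40, p), (39, 9, 29, 13, p)}
Filtering on A > 10 and D != 19 leaves {(15, 24, 31, 36, r), (15, 24, 31, 36, t), (15, 24, 31, 36, x), (39, 9, 17, 21, p), (39, 9, 20, 36, p), (39, 9, 21, 40, p), (39, 9, 29, 13, p)}.
π[F, D, A]: project onto (F, D, A) (2 duplicate(s) eliminated) → {(24, 36, 31), (9, 13, 29), (9, 21, 17), (9, 36, 20), (9, 40, 21)}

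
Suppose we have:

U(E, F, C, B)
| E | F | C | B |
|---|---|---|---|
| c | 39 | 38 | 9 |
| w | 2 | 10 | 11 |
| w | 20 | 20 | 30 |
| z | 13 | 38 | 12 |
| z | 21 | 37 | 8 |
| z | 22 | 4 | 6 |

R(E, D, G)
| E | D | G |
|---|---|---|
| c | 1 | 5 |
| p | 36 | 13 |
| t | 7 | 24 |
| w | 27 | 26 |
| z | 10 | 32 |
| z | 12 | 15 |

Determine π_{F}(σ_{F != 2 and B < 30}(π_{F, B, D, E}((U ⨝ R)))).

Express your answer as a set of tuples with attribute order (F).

{13, 21, 22, 39}

Joining U and R on E yields {(c, 39, 38, 9, 1, 5), (w, 2, 10, 11, 27, 26), (w, 20, 20, 30, 27, 26), (z, 13, 38, 12, 10, 32), (z, 13, 38, 12, 12, 15), (z, 21, 37, 8, 10, 32), (z, 21, 37, 8, 12, 15), (z, 22, 4, 6, 10, 32), (z, 22, 4, 6, 12, 15)}.
Projecting to F, B, D, E: {(13, 12, 10, z), (13, 12, 12, z), (2, 11, 27, w), (20, 30, 27, w), (21, 8, 10, z), (21, 8, 12, z), (22, 6, 10, z), (22, 6, 12, z), (39, 9, 1, c)}
Filtering on F != 2 and B < 30 leaves {(13, 12, 10, z), (13, 12, 12, z), (21, 8, 10, z), (21, 8, 12, z), (22, 6, 10, z), (22, 6, 12, z), (39, 9, 1, c)}.
Projecting to F (3 duplicate(s) eliminated): {13, 21, 22, 39}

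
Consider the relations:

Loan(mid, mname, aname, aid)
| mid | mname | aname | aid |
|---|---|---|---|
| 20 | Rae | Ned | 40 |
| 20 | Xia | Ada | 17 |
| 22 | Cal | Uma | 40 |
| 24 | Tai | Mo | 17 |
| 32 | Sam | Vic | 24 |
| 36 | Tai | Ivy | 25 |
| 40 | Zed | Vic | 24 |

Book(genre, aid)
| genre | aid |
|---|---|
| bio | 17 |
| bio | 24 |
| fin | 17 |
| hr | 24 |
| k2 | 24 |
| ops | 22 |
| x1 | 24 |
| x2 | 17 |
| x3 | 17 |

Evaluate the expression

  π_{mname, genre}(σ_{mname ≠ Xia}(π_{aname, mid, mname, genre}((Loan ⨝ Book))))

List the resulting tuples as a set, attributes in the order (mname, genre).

Natural join on aid: {(20, Xia, Ada, 17, bio), (20, Xia, Ada, 17, fin), (20, Xia, Ada, 17, x2), (20, Xia, Ada, 17, x3), (24, Tai, Mo, 17, bio), (24, Tai, Mo, 17, fin), (24, Tai, Mo, 17, x2), (24, Tai, Mo, 17, x3), (32, Sam, Vic, 24, bio), (32, Sam, Vic, 24, hr), (32, Sam, Vic, 24, k2), (32, Sam, Vic, 24, x1), (40, Zed, Vic, 24, bio), (40, Zed, Vic, 24, hr), (40, Zed, Vic, 24, k2), (40, Zed, Vic, 24, x1)}
Keep only column(s) aname, mid, mname, genre: {(Ada, 20, Xia, bio), (Ada, 20, Xia, fin), (Ada, 20, Xia, x2), (Ada, 20, Xia, x3), (Mo, 24, Tai, bio), (Mo, 24, Tai, fin), (Mo, 24, Tai, x2), (Mo, 24, Tai, x3), (Vic, 32, Sam, bio), (Vic, 32, Sam, hr), (Vic, 32, Sam, k2), (Vic, 32, Sam, x1), (Vic, 40, Zed, bio), (Vic, 40, Zed, hr), (Vic, 40, Zed, k2), (Vic, 40, Zed, x1)}
Selection mname ≠ Xia: {(Mo, 24, Tai, bio), (Mo, 24, Tai, fin), (Mo, 24, Tai, x2), (Mo, 24, Tai, x3), (Vic, 32, Sam, bio), (Vic, 32, Sam, hr), (Vic, 32, Sam, k2), (Vic, 32, Sam, x1), (Vic, 40, Zed, bio), (Vic, 40, Zed, hr), (Vic, 40, Zed, k2), (Vic, 40, Zed, x1)}
Keep only column(s) mname, genre: {(Sam, bio), (Sam, hr), (Sam, k2), (Sam, x1), (Tai, bio), (Tai, fin), (Tai, x2), (Tai, x3), (Zed, bio), (Zed, hr), (Zed, k2), (Zed, x1)}

{(Sam, bio), (Sam, hr), (Sam, k2), (Sam, x1), (Tai, bio), (Tai, fin), (Tai, x2), (Tai, x3), (Zed, bio), (Zed, hr), (Zed, k2), (Zed, x1)}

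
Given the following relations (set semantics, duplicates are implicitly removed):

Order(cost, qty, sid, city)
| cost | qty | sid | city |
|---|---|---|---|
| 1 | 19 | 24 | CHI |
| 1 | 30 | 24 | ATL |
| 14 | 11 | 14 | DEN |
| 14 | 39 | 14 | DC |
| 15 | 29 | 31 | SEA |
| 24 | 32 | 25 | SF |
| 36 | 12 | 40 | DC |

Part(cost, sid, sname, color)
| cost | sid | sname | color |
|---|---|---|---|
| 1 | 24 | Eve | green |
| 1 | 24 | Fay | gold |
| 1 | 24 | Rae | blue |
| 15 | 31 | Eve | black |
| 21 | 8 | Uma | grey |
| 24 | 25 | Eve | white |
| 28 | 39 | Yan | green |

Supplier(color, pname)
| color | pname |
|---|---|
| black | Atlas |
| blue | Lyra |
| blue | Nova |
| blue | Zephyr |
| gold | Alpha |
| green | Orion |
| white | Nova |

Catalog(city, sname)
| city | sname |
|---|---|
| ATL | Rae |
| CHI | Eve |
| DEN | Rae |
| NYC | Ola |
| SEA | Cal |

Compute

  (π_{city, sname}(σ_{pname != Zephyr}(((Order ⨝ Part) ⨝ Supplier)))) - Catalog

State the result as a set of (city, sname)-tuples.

Natural join on cost, sid: {(1, 19, 24, CHI, Eve, green), (1, 19, 24, CHI, Fay, gold), (1, 19, 24, CHI, Rae, blue), (1, 30, 24, ATL, Eve, green), (1, 30, 24, ATL, Fay, gold), (1, 30, 24, ATL, Rae, blue), (15, 29, 31, SEA, Eve, black), (24, 32, 25, SF, Eve, white)}
Natural join on color: {(1, 19, 24, CHI, Eve, green, Orion), (1, 19, 24, CHI, Fay, gold, Alpha), (1, 19, 24, CHI, Rae, blue, Lyra), (1, 19, 24, CHI, Rae, blue, Nova), (1, 19, 24, CHI, Rae, blue, Zephyr), (1, 30, 24, ATL, Eve, green, Orion), (1, 30, 24, ATL, Fay, gold, Alpha), (1, 30, 24, ATL, Rae, blue, Lyra), (1, 30, 24, ATL, Rae, blue, Nova), (1, 30, 24, ATL, Rae, blue, Zephyr), (15, 29, 31, SEA, Eve, black, Atlas), (24, 32, 25, SF, Eve, white, Nova)}
Filtering on pname != Zephyr leaves {(1, 19, 24, CHI, Eve, green, Orion), (1, 19, 24, CHI, Fay, gold, Alpha), (1, 19, 24, CHI, Rae, blue, Lyra), (1, 19, 24, CHI, Rae, blue, Nova), (1, 30, 24, ATL, Eve, green, Orion), (1, 30, 24, ATL, Fay, gold, Alpha), (1, 30, 24, ATL, Rae, blue, Lyra), (1, 30, 24, ATL, Rae, blue, Nova), (15, 29, 31, SEA, Eve, black, Atlas), (24, 32, 25, SF, Eve, white, Nova)}.
Projecting to city, sname (2 duplicate(s) eliminated): {(ATL, Eve), (ATL, Fay), (ATL, Rae), (CHI, Eve), (CHI, Fay), (CHI, Rae), (SEA, Eve), (SF, Eve)}
Difference: {(ATL, Eve), (ATL, Fay), (ATL, Rae), (CHI, Eve), (CHI, Fay), (CHI, Rae), (SEA, Eve), (SF, Eve)} with {(ATL, Rae), (CHI, Eve), (DEN, Rae), (NYC, Ola), (SEA, Cal)} → {(ATL, Eve), (ATL, Fay), (CHI, Fay), (CHI, Rae), (SEA, Eve), (SF, Eve)}

{(ATL, Eve), (ATL, Fay), (CHI, Fay), (CHI, Rae), (SEA, Eve), (SF, Eve)}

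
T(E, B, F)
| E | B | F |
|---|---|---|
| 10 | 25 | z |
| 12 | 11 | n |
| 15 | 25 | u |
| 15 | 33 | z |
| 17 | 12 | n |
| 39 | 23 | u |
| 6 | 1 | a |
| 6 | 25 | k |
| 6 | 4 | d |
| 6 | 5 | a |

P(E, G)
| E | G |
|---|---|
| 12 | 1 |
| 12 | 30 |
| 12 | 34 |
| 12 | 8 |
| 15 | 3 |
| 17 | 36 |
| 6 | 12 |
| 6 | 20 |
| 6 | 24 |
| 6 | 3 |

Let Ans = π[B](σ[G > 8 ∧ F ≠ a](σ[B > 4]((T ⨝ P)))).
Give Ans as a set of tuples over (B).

{11, 12, 25}

Natural join on E: {(12, 11, n, 1), (12, 11, n, 30), (12, 11, n, 34), (12, 11, n, 8), (15, 25, u, 3), (15, 33, z, 3), (17, 12, n, 36), (6, 1, a, 12), (6, 1, a, 20), (6, 1, a, 24), (6, 1, a, 3), (6, 25, k, 12), (6, 25, k, 20), (6, 25, k, 24), (6, 25, k, 3), (6, 4, d, 12), (6, 4, d, 20), (6, 4, d, 24), (6, 4, d, 3), (6, 5, a, 12), (6, 5, a, 20), (6, 5, a, 24), (6, 5, a, 3)}
σ[B > 4]: keep tuples satisfying B > 4 → {(12, 11, n, 1), (12, 11, n, 30), (12, 11, n, 34), (12, 11, n, 8), (15, 25, u, 3), (15, 33, z, 3), (17, 12, n, 36), (6, 25, k, 12), (6, 25, k, 20), (6, 25, k, 24), (6, 25, k, 3), (6, 5, a, 12), (6, 5, a, 20), (6, 5, a, 24), (6, 5, a, 3)}
σ[G > 8 ∧ F ≠ a]: keep tuples satisfying G > 8 ∧ F ≠ a → {(12, 11, n, 30), (12, 11, n, 34), (17, 12, n, 36), (6, 25, k, 12), (6, 25, k, 20), (6, 25, k, 24)}
Projecting to B (3 duplicate(s) eliminated): {11, 12, 25}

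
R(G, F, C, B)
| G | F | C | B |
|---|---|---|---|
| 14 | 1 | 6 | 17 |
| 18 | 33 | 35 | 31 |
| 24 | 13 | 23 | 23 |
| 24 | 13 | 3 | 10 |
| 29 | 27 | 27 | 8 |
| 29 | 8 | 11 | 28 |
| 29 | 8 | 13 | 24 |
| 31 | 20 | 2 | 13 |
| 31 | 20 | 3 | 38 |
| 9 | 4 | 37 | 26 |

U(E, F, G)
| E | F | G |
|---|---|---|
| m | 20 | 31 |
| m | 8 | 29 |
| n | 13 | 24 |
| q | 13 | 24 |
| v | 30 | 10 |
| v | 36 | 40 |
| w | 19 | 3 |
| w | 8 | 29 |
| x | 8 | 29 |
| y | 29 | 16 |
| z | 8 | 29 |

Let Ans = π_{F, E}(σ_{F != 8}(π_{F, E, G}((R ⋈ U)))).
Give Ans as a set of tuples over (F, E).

Natural join on G, F: {(24, 13, 23, 23, n), (24, 13, 23, 23, q), (24, 13, 3, 10, n), (24, 13, 3, 10, q), (29, 8, 11, 28, m), (29, 8, 11, 28, w), (29, 8, 11, 28, x), (29, 8, 11, 28, z), (29, 8, 13, 24, m), (29, 8, 13, 24, w), (29, 8, 13, 24, x), (29, 8, 13, 24, z), (31, 20, 2, 13, m), (31, 20, 3, 38, m)}
Projecting to F, E, G (7 duplicate(s) eliminated): {(13, n, 24), (13, q, 24), (20, m, 31), (8, m, 29), (8, w, 29), (8, x, 29), (8, z, 29)}
Apply σ_{F != 8}; surviving tuples: {(13, n, 24), (13, q, 24), (20, m, 31)}
Projecting to F, E: {(13, n), (13, q), (20, m)}

{(13, n), (13, q), (20, m)}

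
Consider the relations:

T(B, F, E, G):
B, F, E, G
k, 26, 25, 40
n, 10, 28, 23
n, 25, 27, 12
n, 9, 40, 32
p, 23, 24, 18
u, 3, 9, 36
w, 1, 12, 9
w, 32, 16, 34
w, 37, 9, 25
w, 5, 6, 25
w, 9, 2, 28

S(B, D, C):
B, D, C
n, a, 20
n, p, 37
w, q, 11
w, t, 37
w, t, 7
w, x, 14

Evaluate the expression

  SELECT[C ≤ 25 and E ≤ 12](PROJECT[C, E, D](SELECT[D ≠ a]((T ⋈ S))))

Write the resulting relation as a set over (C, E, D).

{(11, 12, q), (11, 2, q), (11, 6, q), (11, 9, q), (14, 12, x), (14, 2, x), (14, 6, x), (14, 9, x), (7, 12, t), (7, 2, t), (7, 6, t), (7, 9, t)}

T ⋈ S (natural join on B): {(n, 10, 28, 23, a, 20), (n, 10, 28, 23, p, 37), (n, 25, 27, 12, a, 20), (n, 25, 27, 12, p, 37), (n, 9, 40, 32, a, 20), (n, 9, 40, 32, p, 37), (w, 1, 12, 9, q, 11), (w, 1, 12, 9, t, 37), (w, 1, 12, 9, t, 7), (w, 1, 12, 9, x, 14), (w, 32, 16, 34, q, 11), (w, 32, 16, 34, t, 37), (w, 32, 16, 34, t, 7), (w, 32, 16, 34, x, 14), (w, 37, 9, 25, q, 11), (w, 37, 9, 25, t, 37), (w, 37, 9, 25, t, 7), (w, 37, 9, 25, x, 14), (w, 5, 6, 25, q, 11), (w, 5, 6, 25, t, 37), (w, 5, 6, 25, t, 7), (w, 5, 6, 25, x, 14), (w, 9, 2, 28, q, 11), (w, 9, 2, 28, t, 37), (w, 9, 2, 28, t, 7), (w, 9, 2, 28, x, 14)}
σ[D ≠ a]: keep tuples satisfying D ≠ a → {(n, 10, 28, 23, p, 37), (n, 25, 27, 12, p, 37), (n, 9, 40, 32, p, 37), (w, 1, 12, 9, q, 11), (w, 1, 12, 9, t, 37), (w, 1, 12, 9, t, 7), (w, 1, 12, 9, x, 14), (w, 32, 16, 34, q, 11), (w, 32, 16, 34, t, 37), (w, 32, 16, 34, t, 7), (w, 32, 16, 34, x, 14), (w, 37, 9, 25, q, 11), (w, 37, 9, 25, t, 37), (w, 37, 9, 25, t, 7), (w, 37, 9, 25, x, 14), (w, 5, 6, 25, q, 11), (w, 5, 6, 25, t, 37), (w, 5, 6, 25, t, 7), (w, 5, 6, 25, x, 14), (w, 9, 2, 28, q, 11), (w, 9, 2, 28, t, 37), (w, 9, 2, 28, t, 7), (w, 9, 2, 28, x, 14)}
π[C, E, D]: project onto (C, E, D) → {(11, 12, q), (11, 16, q), (11, 2, q), (11, 6, q), (11, 9, q), (14, 12, x), (14, 16, x), (14, 2, x), (14, 6, x), (14, 9, x), (37, 12, t), (37, 16, t), (37, 2, t), (37, 27, p), (37, 28, p), (37, 40, p), (37, 6, t), (37, 9, t), (7, 12, t), (7, 16, t), (7, 2, t), (7, 6, t), (7, 9, t)}
σ[C ≤ 25 and E ≤ 12]: keep tuples satisfying C ≤ 25 and E ≤ 12 → {(11, 12, q), (11, 2, q), (11, 6, q), (11, 9, q), (14, 12, x), (14, 2, x), (14, 6, x), (14, 9, x), (7, 12, t), (7, 2, t), (7, 6, t), (7, 9, t)}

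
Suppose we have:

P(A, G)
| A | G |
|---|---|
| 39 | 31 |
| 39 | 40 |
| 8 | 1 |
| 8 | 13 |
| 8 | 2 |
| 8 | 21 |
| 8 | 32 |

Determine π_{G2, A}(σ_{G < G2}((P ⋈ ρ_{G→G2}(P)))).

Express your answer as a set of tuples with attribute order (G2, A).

ρ[G→G2]: schema becomes (A, G2); tuples unchanged.
Joining P and ρ_{G→G2}(P) on A yields {(39, 31, 31), (39, 31, 40), (39, 40, 31), (39, 40, 40), (8, 1, 1), (8, 1, 13), (8, 1, 2), (8, 1, 21), (8, 1, 32), (8, 13, 1), (8, 13, 13), (8, 13, 2), (8, 13, 21), (8, 13, 32), (8, 2, 1), (8, 2, 13), (8, 2, 2), (8, 2, 21), (8, 2, 32), (8, 21, 1), (8, 21, 13), (8, 21, 2), (8, 21, 21), (8, 21, 32), (8, 32, 1), (8, 32, 13), (8, 32, 2), (8, 32, 21), (8, 32, 32)}.
Filtering on G < G2 leaves {(39, 31, 40), (8, 1, 13), (8, 1, 2), (8, 1, 21), (8, 1, 32), (8, 13, 21), (8, 13, 32), (8, 2, 13), (8, 2, 21), (8, 2, 32), (8, 21, 32)}.
π[G2, A]: project onto (G2, A) (6 duplicate(s) eliminated) → {(13, 8), (2, 8), (21, 8), (32, 8), (40, 39)}

{(13, 8), (2, 8), (21, 8), (32, 8), (40, 39)}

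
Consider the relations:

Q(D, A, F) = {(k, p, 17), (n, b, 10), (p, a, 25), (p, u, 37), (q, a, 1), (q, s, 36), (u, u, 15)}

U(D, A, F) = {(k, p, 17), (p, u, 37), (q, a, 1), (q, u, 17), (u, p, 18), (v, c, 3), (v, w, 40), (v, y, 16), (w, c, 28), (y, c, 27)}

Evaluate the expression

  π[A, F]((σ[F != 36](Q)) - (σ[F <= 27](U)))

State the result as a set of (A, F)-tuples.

{(a, 25), (b, 10), (u, 15), (u, 37)}

Selection F != 36: {(k, p, 17), (n, b, 10), (p, a, 25), (p, u, 37), (q, a, 1), (u, u, 15)}
Selection F <= 27: {(k, p, 17), (q, a, 1), (q, u, 17), (u, p, 18), (v, c, 3), (v, y, 16), (y, c, 27)}
Set difference of the two operands is {(n, b, 10), (p, a, 25), (p, u, 37), (u, u, 15)}.
Keep only column(s) A, F: {(a, 25), (b, 10), (u, 15), (u, 37)}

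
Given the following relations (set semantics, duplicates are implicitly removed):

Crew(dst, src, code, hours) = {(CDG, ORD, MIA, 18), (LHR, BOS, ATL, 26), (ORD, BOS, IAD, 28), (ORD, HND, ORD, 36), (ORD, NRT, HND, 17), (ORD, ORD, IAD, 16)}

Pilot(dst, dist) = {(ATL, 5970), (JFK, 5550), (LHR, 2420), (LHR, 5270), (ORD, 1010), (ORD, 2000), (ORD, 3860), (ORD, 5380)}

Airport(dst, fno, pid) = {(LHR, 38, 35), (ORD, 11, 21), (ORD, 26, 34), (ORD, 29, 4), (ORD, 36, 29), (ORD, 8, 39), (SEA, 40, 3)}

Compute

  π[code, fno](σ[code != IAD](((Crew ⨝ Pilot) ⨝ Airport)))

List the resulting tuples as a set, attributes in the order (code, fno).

{(ATL, 38), (HND, 11), (HND, 26), (HND, 29), (HND, 36), (HND, 8), (ORD, 11), (ORD, 26), (ORD, 29), (ORD, 36), (ORD, 8)}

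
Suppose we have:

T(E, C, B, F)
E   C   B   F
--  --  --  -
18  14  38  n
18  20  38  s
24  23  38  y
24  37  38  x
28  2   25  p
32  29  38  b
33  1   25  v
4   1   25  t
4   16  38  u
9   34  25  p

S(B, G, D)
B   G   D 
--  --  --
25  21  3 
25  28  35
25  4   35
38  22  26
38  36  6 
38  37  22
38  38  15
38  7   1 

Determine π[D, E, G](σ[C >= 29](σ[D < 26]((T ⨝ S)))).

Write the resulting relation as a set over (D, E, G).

T ⋈ S (natural join on B): {(18, 14, 38, n, 22, 26), (18, 14, 38, n, 36, 6), (18, 14, 38, n, 37, 22), (18, 14, 38, n, 38, 15), (18, 14, 38, n, 7, 1), (18, 20, 38, s, 22, 26), (18, 20, 38, s, 36, 6), (18, 20, 38, s, 37, 22), (18, 20, 38, s, 38, 15), (18, 20, 38, s, 7, 1), (24, 23, 38, y, 22, 26), (24, 23, 38, y, 36, 6), (24, 23, 38, y, 37, 22), (24, 23, 38, y, 38, 15), (24, 23, 38, y, 7, 1), (24, 37, 38, x, 22, 26), (24, 37, 38, x, 36, 6), (24, 37, 38, x, 37, 22), (24, 37, 38, x, 38, 15), (24, 37, 38, x, 7, 1), (28, 2, 25, p, 21, 3), (28, 2, 25, p, 28, 35), (28, 2, 25, p, 4, 35), (32, 29, 38, b, 22, 26), (32, 29, 38, b, 36, 6), (32, 29, 38, b, 37, 22), (32, 29, 38, b, 38, 15), (32, 29, 38, b, 7, 1), (33, 1, 25, v, 21, 3), (33, 1, 25, v, 28, 35), (33, 1, 25, v, 4, 35), (4, 1, 25, t, 21, 3), (4, 1, 25, t, 28, 35), (4, 1, 25, t, 4, 35), (4, 16, 38, u, 22, 26), (4, 16, 38, u, 36, 6), (4, 16, 38, u, 37, 22), (4, 16, 38, u, 38, 15), (4, 16, 38, u, 7, 1), (9, 34, 25, p, 21, 3), (9, 34, 25, p, 28, 35), (9, 34, 25, p, 4, 35)}
σ[D < 26]: keep tuples satisfying D < 26 → {(18, 14, 38, n, 36, 6), (18, 14, 38, n, 37, 22), (18, 14, 38, n, 38, 15), (18, 14, 38, n, 7, 1), (18, 20, 38, s, 36, 6), (18, 20, 38, s, 37, 22), (18, 20, 38, s, 38, 15), (18, 20, 38, s, 7, 1), (24, 23, 38, y, 36, 6), (24, 23, 38, y, 37, 22), (24, 23, 38, y, 38, 15), (24, 23, 38, y, 7, 1), (24, 37, 38, x, 36, 6), (24, 37, 38, x, 37, 22), (24, 37, 38, x, 38, 15), (24, 37, 38, x, 7, 1), (28, 2, 25, p, 21, 3), (32, 29, 38, b, 36, 6), (32, 29, 38, b, 37, 22), (32, 29, 38, b, 38, 15), (32, 29, 38, b, 7, 1), (33, 1, 25, v, 21, 3), (4, 1, 25, t, 21, 3), (4, 16, 38, u, 36, 6), (4, 16, 38, u, 37, 22), (4, 16, 38, u, 38, 15), (4, 16, 38, u, 7, 1), (9, 34, 25, p, 21, 3)}
σ[C >= 29]: keep tuples satisfying C >= 29 → {(24, 37, 38, x, 36, 6), (24, 37, 38, x, 37, 22), (24, 37, 38, x, 38, 15), (24, 37, 38, x, 7, 1), (32, 29, 38, b, 36, 6), (32, 29, 38, b, 37, 22), (32, 29, 38, b, 38, 15), (32, 29, 38, b, 7, 1), (9, 34, 25, p, 21, 3)}
π[D, E, G]: project onto (D, E, G) → {(1, 24, 7), (1, 32, 7), (15, 24, 38), (15, 32, 38), (22, 24, 37), (22, 32, 37), (3, 9, 21), (6, 24, 36), (6, 32, 36)}

{(1, 24, 7), (1, 32, 7), (15, 24, 38), (15, 32, 38), (22, 24, 37), (22, 32, 37), (3, 9, 21), (6, 24, 36), (6, 32, 36)}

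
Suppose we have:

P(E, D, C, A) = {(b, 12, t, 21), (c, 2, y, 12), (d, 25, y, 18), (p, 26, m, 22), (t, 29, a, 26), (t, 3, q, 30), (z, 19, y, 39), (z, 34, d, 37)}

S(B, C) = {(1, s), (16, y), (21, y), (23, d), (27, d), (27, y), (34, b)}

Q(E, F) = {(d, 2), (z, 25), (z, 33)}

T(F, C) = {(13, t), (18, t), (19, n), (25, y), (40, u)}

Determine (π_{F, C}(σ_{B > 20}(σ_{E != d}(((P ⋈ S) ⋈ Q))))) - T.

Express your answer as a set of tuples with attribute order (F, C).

{(25, d), (33, d), (33, y)}

Natural join on C: {(c, 2, y, 12, 16), (c, 2, y, 12, 21), (c, 2, y, 12, 27), (d, 25, y, 18, 16), (d, 25, y, 18, 21), (d, 25, y, 18, 27), (z, 19, y, 39, 16), (z, 19, y, 39, 21), (z, 19, y, 39, 27), (z, 34, d, 37, 23), (z, 34, d, 37, 27)}
Natural join on E: {(d, 25, y, 18, 16, 2), (d, 25, y, 18, 21, 2), (d, 25, y, 18, 27, 2), (z, 19, y, 39, 16, 25), (z, 19, y, 39, 16, 33), (z, 19, y, 39, 21, 25), (z, 19, y, 39, 21, 33), (z, 19, y, 39, 27, 25), (z, 19, y, 39, 27, 33), (z, 34, d, 37, 23, 25), (z, 34, d, 37, 23, 33), (z, 34, d, 37, 27, 25), (z, 34, d, 37, 27, 33)}
Filtering on E != d leaves {(z, 19, y, 39, 16, 25), (z, 19, y, 39, 16, 33), (z, 19, y, 39, 21, 25), (z, 19, y, 39, 21, 33), (z, 19, y, 39, 27, 25), (z, 19, y, 39, 27, 33), (z, 34, d, 37, 23, 25), (z, 34, d, 37, 23, 33), (z, 34, d, 37, 27, 25), (z, 34, d, 37, 27, 33)}.
Filtering on B > 20 leaves {(z, 19, y, 39, 21, 25), (z, 19, y, 39, 21, 33), (z, 19, y, 39, 27, 25), (z, 19, y, 39, 27, 33), (z, 34, d, 37, 23, 25), (z, 34, d, 37, 23, 33), (z, 34, d, 37, 27, 25), (z, 34, d, 37, 27, 33)}.
Projecting to F, C (4 duplicate(s) eliminated): {(25, d), (25, y), (33, d), (33, y)}
Taking the difference: {(25, d), (33, d), (33, y)}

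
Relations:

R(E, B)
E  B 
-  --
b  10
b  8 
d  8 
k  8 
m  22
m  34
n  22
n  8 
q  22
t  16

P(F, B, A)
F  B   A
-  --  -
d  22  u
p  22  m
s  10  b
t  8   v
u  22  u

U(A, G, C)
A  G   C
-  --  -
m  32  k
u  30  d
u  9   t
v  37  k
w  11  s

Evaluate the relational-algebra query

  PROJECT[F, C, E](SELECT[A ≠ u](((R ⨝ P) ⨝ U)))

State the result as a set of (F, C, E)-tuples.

R ⋈ P (natural join on B): {(b, 10, s, b), (b, 8, t, v), (d, 8, t, v), (k, 8, t, v), (m, 22, d, u), (m, 22, p, m), (m, 22, u, u), (n, 22, d, u), (n, 22, p, m), (n, 22, u, u), (n, 8, t, v), (q, 22, d, u), (q, 22, p, m), (q, 22, u, u)}
(R ⨝ P) ⋈ U (natural join on A): {(b, 8, t, v, 37, k), (d, 8, t, v, 37, k), (k, 8, t, v, 37, k), (m, 22, d, u, 30, d), (m, 22, d, u, 9, t), (m, 22, p, m, 32, k), (m, 22, u, u, 30, d), (m, 22, u, u, 9, t), (n, 22, d, u, 30, d), (n, 22, d, u, 9, t), (n, 22, p, m, 32, k), (n, 22, u, u, 30, d), (n, 22, u, u, 9, t), (n, 8, t, v, 37, k), (q, 22, d, u, 30, d), (q, 22, d, u, 9, t), (q, 22, p, m, 32, k), (q, 22, u, u, 30, d), (q, 22, u, u, 9, t)}
Apply σ_{A ≠ u}; surviving tuples: {(b, 8, t, v, 37, k), (d, 8, t, v, 37, k), (k, 8, t, v, 37, k), (m, 22, p, m, 32, k), (n, 22, p, m, 32, k), (n, 8, t, v, 37, k), (q, 22, p, m, 32, k)}
π_{F, C, E} gives {(p, k, m), (p, k, n), (p, k, q), (t, k, b), (t, k, d), (t, k, k), (t, k, n)}.

{(p, k, m), (p, k, n), (p, k, q), (t, k, b), (t, k, d), (t, k, k), (t, k, n)}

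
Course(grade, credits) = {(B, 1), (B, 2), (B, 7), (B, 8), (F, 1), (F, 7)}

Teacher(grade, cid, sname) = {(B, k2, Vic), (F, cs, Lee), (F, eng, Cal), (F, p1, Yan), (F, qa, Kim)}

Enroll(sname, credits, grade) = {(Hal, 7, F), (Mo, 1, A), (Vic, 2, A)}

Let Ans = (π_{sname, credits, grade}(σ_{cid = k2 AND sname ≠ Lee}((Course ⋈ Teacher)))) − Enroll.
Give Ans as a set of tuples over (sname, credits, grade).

{(Vic, 1, B), (Vic, 2, B), (Vic, 7, B), (Vic, 8, B)}

Natural join on grade: {(B, 1, k2, Vic), (B, 2, k2, Vic), (B, 7, k2, Vic), (B, 8, k2, Vic), (F, 1, cs, Lee), (F, 1, eng, Cal), (F, 1, p1, Yan), (F, 1, qa, Kim), (F, 7, cs, Lee), (F, 7, eng, Cal), (F, 7, p1, Yan), (F, 7, qa, Kim)}
σ[cid = k2 AND sname ≠ Lee]: keep tuples satisfying cid = k2 AND sname ≠ Lee → {(B, 1, k2, Vic), (B, 2, k2, Vic), (B, 7, k2, Vic), (B, 8, k2, Vic)}
Projecting to sname, credits, grade: {(Vic, 1, B), (Vic, 2, B), (Vic, 7, B), (Vic, 8, B)}
Taking the difference: {(Vic, 1, B), (Vic, 2, B), (Vic, 7, B), (Vic, 8, B)}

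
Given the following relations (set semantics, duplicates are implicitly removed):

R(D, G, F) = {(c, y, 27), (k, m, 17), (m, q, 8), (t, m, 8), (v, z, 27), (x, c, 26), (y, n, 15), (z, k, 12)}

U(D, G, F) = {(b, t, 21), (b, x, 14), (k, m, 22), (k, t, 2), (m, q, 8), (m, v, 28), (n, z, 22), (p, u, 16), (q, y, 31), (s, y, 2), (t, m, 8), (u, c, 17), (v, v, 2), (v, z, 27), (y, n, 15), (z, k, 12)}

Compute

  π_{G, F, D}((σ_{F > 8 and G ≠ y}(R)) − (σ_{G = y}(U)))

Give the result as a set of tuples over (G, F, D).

Filtering on F > 8 and G ≠ y leaves {(k, m, 17), (v, z, 27), (x, c, 26), (y, n, 15), (z, k, 12)}.
Filtering on G = y leaves {(q, y, 31), (s, y, 2)}.
Set difference of the two operands is {(k, m, 17), (v, z, 27), (x, c, 26), (y, n, 15), (z, k, 12)}.
π_{G, F, D} gives {(c, 26, x), (k, 12, z), (m, 17, k), (n, 15, y), (z, 27, v)}.

{(c, 26, x), (k, 12, z), (m, 17, k), (n, 15, y), (z, 27, v)}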